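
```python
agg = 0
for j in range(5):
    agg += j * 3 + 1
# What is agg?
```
Trace:
  agg=0
  agg=1, j=0
  agg=5, j=1
  agg=12, j=2
  agg=22, j=3
  agg=35, j=4

Final answer: 35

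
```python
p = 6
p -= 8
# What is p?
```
Trace:
  p=6
  p=-2

Final answer: -2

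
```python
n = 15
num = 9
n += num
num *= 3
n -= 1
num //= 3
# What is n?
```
Trace:
  n=15
  n=15, num=9
  n=24, num=9
  n=24, num=27
  n=23, num=27
  n=23, num=9

Final answer: 23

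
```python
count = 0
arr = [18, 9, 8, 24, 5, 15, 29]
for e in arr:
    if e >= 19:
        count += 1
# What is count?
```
Trace:
  count=0
  count=0, e=18
  count=0, e=9
  count=0, e=8
  count=1, e=24
  count=1, e=5
  count=1, e=15
  count=2, e=29

Final answer: 2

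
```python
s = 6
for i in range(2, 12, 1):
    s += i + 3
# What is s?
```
Trace:
  s=6
  s=11, i=2
  s=17, i=3
  s=24, i=4
  s=32, i=5
  s=41, i=6
  s=51, i=7
  s=62, i=8
  s=74, i=9
  s=87, i=10
  s=101, i=11

Final answer: 101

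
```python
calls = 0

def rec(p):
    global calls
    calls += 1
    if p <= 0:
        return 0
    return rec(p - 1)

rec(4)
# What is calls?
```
Call trace:
rec(p=4)
  rec(p=3)
    rec(p=2)
      rec(p=1)
        rec(p=0)
        -> return 0
      -> return 0
    -> return 0
  -> return 0
-> return 0

calls is incremented once per call. rec is entered once for each p = 4, 3, 2, 1, 0 (the p <= 0 call returns without recursing), i.e. 4 + 1 calls.
calls = 5

Final answer: 5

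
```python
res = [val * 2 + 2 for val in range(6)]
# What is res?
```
Trace:
  val=0
  val=1
  val=2
  val=3
  val=4
  val=5
  res=[2, 4, 6, 8, 10, 12]

Final answer: [2, 4, 6, 8, 10, 12]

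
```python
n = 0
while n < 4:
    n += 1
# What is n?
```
Trace:
  n=0
  n=1
  n=2
  n=3
  n=4

Final answer: 4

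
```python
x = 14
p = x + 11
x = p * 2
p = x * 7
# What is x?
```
Trace:
  x=14
  x=14, p=25
  x=50, p=25
  x=50, p=350

Final answer: 50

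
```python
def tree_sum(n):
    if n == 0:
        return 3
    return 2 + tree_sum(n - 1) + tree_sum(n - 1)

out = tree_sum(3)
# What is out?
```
Call trace (a repeated sub-call is expanded the first time; later identical calls just restate its return value):
tree_sum(n=3)
  tree_sum(n=2)
    tree_sum(n=1)
      tree_sum(n=0)
      -> return 3
      tree_sum(n=0)
      -> return 3
    -> return 8
    tree_sum(n=1) -> return 8  (same call as traced above)
  -> return 18
  tree_sum(n=2) -> return 18  (same call as traced above)
-> return 38

Final answer: 38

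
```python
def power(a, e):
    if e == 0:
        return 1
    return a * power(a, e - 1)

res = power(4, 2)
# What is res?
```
Call trace:
power(a=4, e=2)
  power(a=4, e=1)
    power(a=4, e=0)
    -> return 1
  -> return 4
-> return 16

Final answer: 16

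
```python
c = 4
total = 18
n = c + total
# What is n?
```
Trace:
  c=4
  c=4, total=18
  c=4, total=18, n=22

Final answer: 22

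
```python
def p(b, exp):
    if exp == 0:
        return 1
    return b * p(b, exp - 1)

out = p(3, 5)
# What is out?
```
Call trace:
p(b=3, exp=5)
  p(b=3, exp=4)
    p(b=3, exp=3)
      p(b=3, exp=2)
        p(b=3, exp=1)
          p(b=3, exp=0)
          -> return 1
        -> return 3
      -> return 9
    -> return 27
  -> return 81
-> return 243

Final answer: 243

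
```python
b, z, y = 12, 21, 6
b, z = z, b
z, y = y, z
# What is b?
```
Trace:
  b=12, z=21, y=6
  b=21, z=12, y=6
  b=21, z=6, y=12

Final answer: 21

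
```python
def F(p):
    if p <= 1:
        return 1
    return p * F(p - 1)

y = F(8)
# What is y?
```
Call trace:
F(p=8)
  F(p=7)
    F(p=6)
      F(p=5)
        F(p=4)
          F(p=3)
            F(p=2)
              F(p=1)
              -> return 1
            -> return 2
          -> return 6
        -> return 24
      -> return 120
    -> return 720
  -> return 5040
-> return 40320

Final answer: 40320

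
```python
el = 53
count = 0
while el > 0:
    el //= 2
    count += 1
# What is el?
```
Trace:
  el=53
  el=53, count=0
  el=26, count=1
  el=13, count=2
  el=6, count=3
  el=3, count=4
  el=1, count=5
  el=0, count=6

Final answer: 0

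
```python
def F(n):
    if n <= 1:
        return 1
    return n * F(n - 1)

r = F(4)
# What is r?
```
Call trace:
F(n=4)
  F(n=3)
    F(n=2)
      F(n=1)
      -> return 1
    -> return 2
  -> return 6
-> return 24

Final answer: 24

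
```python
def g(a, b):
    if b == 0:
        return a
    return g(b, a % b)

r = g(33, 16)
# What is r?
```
Call trace:
g(a=33, b=16)
  g(a=16, b=1)
    g(a=1, b=0)
    -> return 1
  -> return 1
-> return 1

Final answer: 1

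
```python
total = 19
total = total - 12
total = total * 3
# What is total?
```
Trace:
  total=19
  total=7
  total=21

Final answer: 21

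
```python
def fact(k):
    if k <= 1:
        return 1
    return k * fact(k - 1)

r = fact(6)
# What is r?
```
Call trace:
fact(k=6)
  fact(k=5)
    fact(k=4)
      fact(k=3)
        fact(k=2)
          fact(k=1)
          -> return 1
        -> return 2
      -> return 6
    -> return 24
  -> return 120
-> return 720

Final answer: 720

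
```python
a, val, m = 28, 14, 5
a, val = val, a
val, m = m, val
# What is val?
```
Trace:
  a=28, val=14, m=5
  a=14, val=28, m=5
  a=14, val=5, m=28

Final answer: 5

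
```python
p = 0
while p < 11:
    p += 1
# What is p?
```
Trace:
  p=0
  p=1
  p=2
  p=3
  p=4
  p=5
  p=6
  p=7
  p=8
  p=9
  p=10
  p=11

Final answer: 11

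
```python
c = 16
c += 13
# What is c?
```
Trace:
  c=16
  c=29

Final answer: 29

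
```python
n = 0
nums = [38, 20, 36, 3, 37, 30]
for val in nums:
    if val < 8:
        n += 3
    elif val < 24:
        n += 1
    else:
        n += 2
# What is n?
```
Trace:
  n=0
  n=2, val=38
  n=3, val=20
  n=5, val=36
  n=8, val=3
  n=10, val=37
  n=12, val=30

Final answer: 12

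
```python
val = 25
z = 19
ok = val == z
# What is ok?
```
Trace:
  val=25
  val=25, z=19
  val=25, z=19, ok=False

Final answer: False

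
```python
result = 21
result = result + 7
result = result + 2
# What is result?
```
Trace:
  result=21
  result=28
  result=30

Final answer: 30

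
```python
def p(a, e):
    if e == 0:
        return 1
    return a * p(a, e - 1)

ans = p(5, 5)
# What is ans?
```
Call trace:
p(a=5, e=5)
  p(a=5, e=4)
    p(a=5, e=3)
      p(a=5, e=2)
        p(a=5, e=1)
          p(a=5, e=0)
          -> return 1
        -> return 5
      -> return 25
    -> return 125
  -> return 625
-> return 3125

Final answer: 3125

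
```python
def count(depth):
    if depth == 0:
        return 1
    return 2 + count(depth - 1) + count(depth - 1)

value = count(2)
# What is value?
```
Call trace (a repeated sub-call is expanded the first time; later identical calls just restate its return value):
count(depth=2)
  count(depth=1)
    count(depth=0)
    -> return 1
    count(depth=0)
    -> return 1
  -> return 4
  count(depth=1) -> return 4  (same call as traced above)
-> return 10

Final answer: 10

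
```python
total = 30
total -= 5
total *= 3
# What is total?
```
Trace:
  total=30
  total=25
  total=75

Final answer: 75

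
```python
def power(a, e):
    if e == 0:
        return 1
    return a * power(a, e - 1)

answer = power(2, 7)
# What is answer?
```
Call trace:
power(a=2, e=7)
  power(a=2, e=6)
    power(a=2, e=5)
      power(a=2, e=4)
        power(a=2, e=3)
          power(a=2, e=2)
            power(a=2, e=1)
              power(a=2, e=0)
              -> return 1
            -> return 2
          -> return 4
        -> return 8
      -> return 16
    -> return 32
  -> return 64
-> return 128

Final answer: 128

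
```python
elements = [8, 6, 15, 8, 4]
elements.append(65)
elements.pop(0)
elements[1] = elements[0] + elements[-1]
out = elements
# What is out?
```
Trace:
  elements=[8, 6, 15, 8, 4]
  elements=[8, 6, 15, 8, 4, 65]
  elements=[6, 15, 8, 4, 65]
  elements=[6, 71, 8, 4, 65]
  elements=[6, 71, 8, 4, 65], out=[6, 71, 8, 4, 65]

Final answer: [6, 71, 8, 4, 65]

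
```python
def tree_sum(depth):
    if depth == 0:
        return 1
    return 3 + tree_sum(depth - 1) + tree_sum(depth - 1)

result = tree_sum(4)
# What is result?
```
Call trace (a repeated sub-call is expanded the first time; later identical calls just restate its return value):
tree_sum(depth=4)
  tree_sum(depth=3)
    tree_sum(depth=2)
      tree_sum(depth=1)
        tree_sum(depth=0)
        -> return 1
        tree_sum(depth=0)
        -> return 1
      -> return 5
      tree_sum(depth=1) -> return 5  (same call as traced above)
    -> return 13
    tree_sum(depth=2) -> return 13  (same call as traced above)
  -> return 29
  tree_sum(depth=3) -> return 29  (same call as traced above)
-> return 61

Final answer: 61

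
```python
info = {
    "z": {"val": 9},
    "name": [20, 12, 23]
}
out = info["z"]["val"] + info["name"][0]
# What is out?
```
Trace:
  info={'z': {'val': 9}, 'name': [20, 12, 23]}
  info={'z': {'val': 9}, 'name': [20, 12, 23]}, out=29

Final answer: 29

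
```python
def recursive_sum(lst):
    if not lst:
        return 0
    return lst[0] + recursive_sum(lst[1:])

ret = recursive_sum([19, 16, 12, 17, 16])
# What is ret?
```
Call trace:
recursive_sum(lst=[19, 16, 12, 17, 16])
  recursive_sum(lst=[16, 12, 17, 16])
    recursive_sum(lst=[12, 17, 16])
      recursive_sum(lst=[17, 16])
        recursive_sum(lst=[16])
          recursive_sum(lst=[])
          -> return 0
        -> return 16
      -> return 33
    -> return 45
  -> return 61
-> return 80

Final answer: 80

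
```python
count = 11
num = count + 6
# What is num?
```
Trace:
  count=11
  count=11, num=17

Final answer: 17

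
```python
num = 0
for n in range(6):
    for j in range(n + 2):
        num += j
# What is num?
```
Trace:
  num=0
  num=0, n=0, j=0
  num=1, n=0, j=1
  num=1, n=1, j=0
  num=2, n=1, j=1
  num=4, n=1, j=2
  num=4, n=2, j=0
  num=5, n=2, j=1
  num=7, n=2, j=2
  num=10, n=2, j=3
  num=10, n=3, j=0
  num=11, n=3, j=1
  num=13, n=3, j=2
  num=16, n=3, j=3
  num=20, n=3, j=4
  num=20, n=4, j=0
  num=21, n=4, j=1
  num=23, n=4, j=2
  num=26, n=4, j=3
  num=30, n=4, j=4
  num=35, n=4, j=5
  num=35, n=5, j=0
  num=36, n=5, j=1
  num=38, n=5, j=2
  num=41, n=5, j=3
  num=45, n=5, j=4
  num=50, n=5, j=5
  num=56, n=5, j=6

Final answer: 56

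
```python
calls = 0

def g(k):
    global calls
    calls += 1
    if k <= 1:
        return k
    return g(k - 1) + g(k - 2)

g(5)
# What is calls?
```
Call trace (a repeated sub-call is expanded the first time; later identical calls just restate its return value):
g(k=5)
  g(k=4)
    g(k=3)
      g(k=2)
        g(k=1)
        -> return 1
        g(k=0)
        -> return 0
      -> return 1
      g(k=1)
      -> return 1
    -> return 2
    g(k=2) -> return 1  (same call as traced above)
  -> return 3
  g(k=3) -> return 2  (same call as traced above)
-> return 5

calls is incremented once per call, so count the calls in each subtree. Let C(k) = number of calls made by g(k).
C(0) = C(1) = 1 (base case, no recursion); C(k) = 1 + C(k - 1) + C(k - 2) otherwise.
C(2) = 1 + C(1) + C(0) = 1 + 1 + 1 = 3
C(3) = 1 + C(2) + C(1) = 1 + 3 + 1 = 5
C(4) = 1 + C(3) + C(2) = 1 + 5 + 3 = 9
C(5) = 1 + C(4) + C(3) = 1 + 9 + 5 = 15
calls = C(5) = 15

Final answer: 15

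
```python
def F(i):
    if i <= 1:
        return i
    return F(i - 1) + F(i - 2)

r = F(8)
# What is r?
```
Call trace (a repeated sub-call is expanded the first time; later identical calls just restate its return value):
F(i=8)
  F(i=7)
    F(i=6)
      F(i=5)
        F(i=4)
          F(i=3)
            F(i=2)
              F(i=1)
              -> return 1
              F(i=0)
              -> return 0
            -> return 1
            F(i=1)
            -> return 1
          -> return 2
          F(i=2) -> return 1  (same call as traced above)
        -> return 3
        F(i=3) -> return 2  (same call as traced above)
      -> return 5
      F(i=4) -> return 3  (same call as traced above)
    -> return 8
    F(i=5) -> return 5  (same call as traced above)
  -> return 13
  F(i=6) -> return 8  (same call as traced above)
-> return 21

Final answer: 21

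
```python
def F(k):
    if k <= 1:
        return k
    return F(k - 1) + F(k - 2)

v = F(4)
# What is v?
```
Call trace (a repeated sub-call is expanded the first time; later identical calls just restate its return value):
F(k=4)
  F(k=3)
    F(k=2)
      F(k=1)
      -> return 1
      F(k=0)
      -> return 0
    -> return 1
    F(k=1)
    -> return 1
  -> return 2
  F(k=2) -> return 1  (same call as traced above)
-> return 3

Final answer: 3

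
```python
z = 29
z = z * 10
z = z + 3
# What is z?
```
Trace:
  z=29
  z=290
  z=293

Final answer: 293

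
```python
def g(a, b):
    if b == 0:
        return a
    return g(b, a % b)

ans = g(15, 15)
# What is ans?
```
Call trace:
g(a=15, b=15)
  g(a=15, b=0)
  -> return 15
-> return 15

Final answer: 15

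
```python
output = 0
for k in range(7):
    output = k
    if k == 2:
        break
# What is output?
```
Trace:
  output=0
  output=0, k=0
  output=1, k=1
  output=2, k=2

Final answer: 2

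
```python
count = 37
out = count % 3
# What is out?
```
Trace:
  count=37
  count=37, out=1

Final answer: 1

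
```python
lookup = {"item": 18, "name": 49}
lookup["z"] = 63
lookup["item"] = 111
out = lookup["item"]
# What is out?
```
Trace:
  lookup={'item': 18, 'name': 49}
  lookup={'item': 18, 'name': 49, 'z': 63}
  lookup={'item': 111, 'name': 49, 'z': 63}
  lookup={'item': 111, 'name': 49, 'z': 63}, out=111

Final answer: 111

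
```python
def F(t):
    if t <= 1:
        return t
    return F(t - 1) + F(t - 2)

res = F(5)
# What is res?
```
Call trace (a repeated sub-call is expanded the first time; later identical calls just restate its return value):
F(t=5)
  F(t=4)
    F(t=3)
      F(t=2)
        F(t=1)
        -> return 1
        F(t=0)
        -> return 0
      -> return 1
      F(t=1)
      -> return 1
    -> return 2
    F(t=2) -> return 1  (same call as traced above)
  -> return 3
  F(t=3) -> return 2  (same call as traced above)
-> return 5

Final answer: 5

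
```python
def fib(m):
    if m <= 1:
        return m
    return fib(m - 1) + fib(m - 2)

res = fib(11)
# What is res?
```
Call trace (a repeated sub-call is expanded the first time; later identical calls just restate its return value):
fib(m=11)
  fib(m=10)
    fib(m=9)
      fib(m=8)
        fib(m=7)
          fib(m=6)
            fib(m=5)
              fib(m=4)
                fib(m=3)
                  fib(m=2)
                    fib(m=1)
                    -> return 1
                    fib(m=0)
                    -> return 0
                  -> return 1
                  fib(m=1)
                  -> return 1
                -> return 2
                fib(m=2) -> return 1  (same call as traced above)
              -> return 3
              fib(m=3) -> return 2  (same call as traced above)
            -> return 5
            fib(m=4) -> return 3  (same call as traced above)
          -> return 8
          fib(m=5) -> return 5  (same call as traced above)
        -> return 13
        fib(m=6) -> return 8  (same call as traced above)
      -> return 21
      fib(m=7) -> return 13  (same call as traced above)
    -> return 34
    fib(m=8) -> return 21  (same call as traced above)
  -> return 55
  fib(m=9) -> return 34  (same call as traced above)
-> return 89

Final answer: 89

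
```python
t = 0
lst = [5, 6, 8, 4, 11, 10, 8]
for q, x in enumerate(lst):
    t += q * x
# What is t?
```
Trace:
  t=0
  t=0, q=0, x=5
  t=6, q=1, x=6
  t=22, q=2, x=8
  t=34, q=3, x=4
  t=78, q=4, x=11
  t=128, q=5, x=10
  t=176, q=6, x=8

Final answer: 176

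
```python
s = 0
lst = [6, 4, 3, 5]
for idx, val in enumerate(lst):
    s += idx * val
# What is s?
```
Trace:
  s=0
  s=0, idx=0, val=6
  s=4, idx=1, val=4
  s=10, idx=2, val=3
  s=25, idx=3, val=5

Final answer: 25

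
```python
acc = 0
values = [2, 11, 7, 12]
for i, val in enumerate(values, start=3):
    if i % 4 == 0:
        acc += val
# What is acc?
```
Trace:
  acc=0
  acc=0, i=3, val=2
  acc=11, i=4, val=11
  acc=11, i=5, val=7
  acc=11, i=6, val=12

Final answer: 11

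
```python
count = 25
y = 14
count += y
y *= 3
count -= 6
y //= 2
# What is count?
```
Trace:
  count=25
  count=25, y=14
  count=39, y=14
  count=39, y=42
  count=33, y=42
  count=33, y=21

Final answer: 33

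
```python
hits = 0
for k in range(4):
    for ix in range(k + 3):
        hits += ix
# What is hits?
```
Trace:
  hits=0
  hits=0, k=0, ix=0
  hits=1, k=0, ix=1
  hits=3, k=0, ix=2
  hits=3, k=1, ix=0
  hits=4, k=1, ix=1
  hits=6, k=1, ix=2
  hits=9, k=1, ix=3
  hits=9, k=2, ix=0
  hits=10, k=2, ix=1
  hits=12, k=2, ix=2
  hits=15, k=2, ix=3
  hits=19, k=2, ix=4
  hits=19, k=3, ix=0
  hits=20, k=3, ix=1
  hits=22, k=3, ix=2
  hits=25, k=3, ix=3
  hits=29, k=3, ix=4
  hits=34, k=3, ix=5

Final answer: 34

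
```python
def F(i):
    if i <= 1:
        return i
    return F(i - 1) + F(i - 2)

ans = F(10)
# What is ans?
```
Call trace (a repeated sub-call is expanded the first time; later identical calls just restate its return value):
F(i=10)
  F(i=9)
    F(i=8)
      F(i=7)
        F(i=6)
          F(i=5)
            F(i=4)
              F(i=3)
                F(i=2)
                  F(i=1)
                  -> return 1
                  F(i=0)
                  -> return 0
                -> return 1
                F(i=1)
                -> return 1
              -> return 2
              F(i=2) -> return 1  (same call as traced above)
            -> return 3
            F(i=3) -> return 2  (same call as traced above)
          -> return 5
          F(i=4) -> return 3  (same call as traced above)
        -> return 8
        F(i=5) -> return 5  (same call as traced above)
      -> return 13
      F(i=6) -> return 8  (same call as traced above)
    -> return 21
    F(i=7) -> return 13  (same call as traced above)
  -> return 34
  F(i=8) -> return 21  (same call as traced above)
-> return 55

Final answer: 55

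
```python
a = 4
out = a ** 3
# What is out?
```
Trace:
  a=4
  a=4, out=64

Final answer: 64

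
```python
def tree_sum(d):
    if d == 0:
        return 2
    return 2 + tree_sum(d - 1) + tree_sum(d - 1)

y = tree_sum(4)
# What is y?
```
Call trace (a repeated sub-call is expanded the first time; later identical calls just restate its return value):
tree_sum(d=4)
  tree_sum(d=3)
    tree_sum(d=2)
      tree_sum(d=1)
        tree_sum(d=0)
        -> return 2
        tree_sum(d=0)
        -> return 2
      -> return 6
      tree_sum(d=1) -> return 6  (same call as traced above)
    -> return 14
    tree_sum(d=2) -> return 14  (same call as traced above)
  -> return 30
  tree_sum(d=3) -> return 30  (same call as traced above)
-> return 62

Final answer: 62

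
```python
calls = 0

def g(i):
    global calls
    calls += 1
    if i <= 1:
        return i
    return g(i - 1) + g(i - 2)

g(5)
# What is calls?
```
Call trace (a repeated sub-call is expanded the first time; later identical calls just restate its return value):
g(i=5)
  g(i=4)
    g(i=3)
      g(i=2)
        g(i=1)
        -> return 1
        g(i=0)
        -> return 0
      -> return 1
      g(i=1)
      -> return 1
    -> return 2
    g(i=2) -> return 1  (same call as traced above)
  -> return 3
  g(i=3) -> return 2  (same call as traced above)
-> return 5

calls is incremented once per call, so count the calls in each subtree. Let C(i) = number of calls made by g(i).
C(0) = C(1) = 1 (base case, no recursion); C(i) = 1 + C(i - 1) + C(i - 2) otherwise.
C(2) = 1 + C(1) + C(0) = 1 + 1 + 1 = 3
C(3) = 1 + C(2) + C(1) = 1 + 3 + 1 = 5
C(4) = 1 + C(3) + C(2) = 1 + 5 + 3 = 9
C(5) = 1 + C(4) + C(3) = 1 + 9 + 5 = 15
calls = C(5) = 15

Final answer: 15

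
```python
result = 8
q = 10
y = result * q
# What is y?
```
Trace:
  result=8
  result=8, q=10
  result=8, q=10, y=80

Final answer: 80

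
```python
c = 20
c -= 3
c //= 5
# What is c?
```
Trace:
  c=20
  c=17
  c=3

Final answer: 3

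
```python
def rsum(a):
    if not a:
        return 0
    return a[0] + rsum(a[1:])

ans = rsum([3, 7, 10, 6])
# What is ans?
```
Call trace:
rsum(a=[3, 7, 10, 6])
  rsum(a=[7, 10, 6])
    rsum(a=[10, 6])
      rsum(a=[6])
        rsum(a=[])
        -> return 0
      -> return 6
    -> return 16
  -> return 23
-> return 26

Final answer: 26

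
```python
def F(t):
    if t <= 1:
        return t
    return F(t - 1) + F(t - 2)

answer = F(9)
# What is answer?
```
Call trace (a repeated sub-call is expanded the first time; later identical calls just restate its return value):
F(t=9)
  F(t=8)
    F(t=7)
      F(t=6)
        F(t=5)
          F(t=4)
            F(t=3)
              F(t=2)
                F(t=1)
                -> return 1
                F(t=0)
                -> return 0
              -> return 1
              F(t=1)
              -> return 1
            -> return 2
            F(t=2) -> return 1  (same call as traced above)
          -> return 3
          F(t=3) -> return 2  (same call as traced above)
        -> return 5
        F(t=4) -> return 3  (same call as traced above)
      -> return 8
      F(t=5) -> return 5  (same call as traced above)
    -> return 13
    F(t=6) -> return 8  (same call as traced above)
  -> return 21
  F(t=7) -> return 13  (same call as traced above)
-> return 34

Final answer: 34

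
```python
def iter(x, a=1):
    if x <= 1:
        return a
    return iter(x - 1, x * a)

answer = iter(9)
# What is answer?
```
Call trace:
iter(x=9, a=1)
  iter(x=8, a=9)
    iter(x=7, a=72)
      iter(x=6, a=504)
        iter(x=5, a=3024)
          iter(x=4, a=15120)
            iter(x=3, a=60480)
              iter(x=2, a=181440)
                iter(x=1, a=362880)
                -> return 362880
              -> return 362880
            -> return 362880
          -> return 362880
        -> return 362880
      -> return 362880
    -> return 362880
  -> return 362880
-> return 362880

Final answer: 362880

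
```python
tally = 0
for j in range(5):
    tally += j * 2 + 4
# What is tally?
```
Trace:
  tally=0
  tally=4, j=0
  tally=10, j=1
  tally=18, j=2
  tally=28, j=3
  tally=40, j=4

Final answer: 40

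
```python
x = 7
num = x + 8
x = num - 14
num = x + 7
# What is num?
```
Trace:
  x=7
  x=7, num=15
  x=1, num=15
  x=1, num=8

Final answer: 8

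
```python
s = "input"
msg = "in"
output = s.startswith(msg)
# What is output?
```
Trace:
  s='input'
  s='input', msg='in'
  s='input', msg='in', output=True

Final answer: True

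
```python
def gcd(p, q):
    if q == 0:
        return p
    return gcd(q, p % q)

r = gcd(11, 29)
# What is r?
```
Call trace:
gcd(p=11, q=29)
  gcd(p=29, q=11)
    gcd(p=11, q=7)
      gcd(p=7, q=4)
        gcd(p=4, q=3)
          gcd(p=3, q=1)
            gcd(p=1, q=0)
            -> return 1
          -> return 1
        -> return 1
      -> return 1
    -> return 1
  -> return 1
-> return 1

Final answer: 1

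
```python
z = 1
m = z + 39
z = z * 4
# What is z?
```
Trace:
  z=1
  z=1, m=40
  z=4, m=40

Final answer: 4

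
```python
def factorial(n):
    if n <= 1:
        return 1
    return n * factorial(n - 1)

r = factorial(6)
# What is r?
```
Call trace:
factorial(n=6)
  factorial(n=5)
    factorial(n=4)
      factorial(n=3)
        factorial(n=2)
          factorial(n=1)
          -> return 1
        -> return 2
      -> return 6
    -> return 24
  -> return 120
-> return 720

Final answer: 720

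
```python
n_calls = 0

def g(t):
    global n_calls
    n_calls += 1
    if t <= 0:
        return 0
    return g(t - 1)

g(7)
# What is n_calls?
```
Call trace:
g(t=7)
  g(t=6)
    g(t=5)
      g(t=4)
        g(t=3)
          g(t=2)
            g(t=1)
              g(t=0)
              -> return 0
            -> return 0
          -> return 0
        -> return 0
      -> return 0
    -> return 0
  -> return 0
-> return 0

n_calls is incremented once per call. g is entered once for each t = 7, 6, 5, 4, 3, 2, 1, 0 (the t <= 0 call returns without recursing), i.e. 7 + 1 calls.
n_calls = 8

Final answer: 8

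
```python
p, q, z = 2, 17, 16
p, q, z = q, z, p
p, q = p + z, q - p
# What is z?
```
Trace:
  p=2, q=17, z=16
  p=17, q=16, z=2
  p=19, q=-1, z=2

Final answer: 2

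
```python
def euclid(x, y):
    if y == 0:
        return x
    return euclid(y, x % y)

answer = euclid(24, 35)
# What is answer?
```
Call trace:
euclid(x=24, y=35)
  euclid(x=35, y=24)
    euclid(x=24, y=11)
      euclid(x=11, y=2)
        euclid(x=2, y=1)
          euclid(x=1, y=0)
          -> return 1
        -> return 1
      -> return 1
    -> return 1
  -> return 1
-> return 1

Final answer: 1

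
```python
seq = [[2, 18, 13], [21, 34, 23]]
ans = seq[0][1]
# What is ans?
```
Trace:
  seq=[[2, 18, 13], [21, 34, 23]]
  seq=[[2, 18, 13], [21, 34, 23]], ans=18

Final answer: 18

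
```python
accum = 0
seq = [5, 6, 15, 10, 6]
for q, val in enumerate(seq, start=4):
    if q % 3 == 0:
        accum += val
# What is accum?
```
Trace:
  accum=0
  accum=0, q=4, val=5
  accum=0, q=5, val=6
  accum=15, q=6, val=15
  accum=15, q=7, val=10
  accum=15, q=8, val=6

Final answer: 15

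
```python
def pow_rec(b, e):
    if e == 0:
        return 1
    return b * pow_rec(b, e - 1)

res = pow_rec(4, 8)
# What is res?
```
Call trace:
pow_rec(b=4, e=8)
  pow_rec(b=4, e=7)
    pow_rec(b=4, e=6)
      pow_rec(b=4, e=5)
        pow_rec(b=4, e=4)
          pow_rec(b=4, e=3)
            pow_rec(b=4, e=2)
              pow_rec(b=4, e=1)
                pow_rec(b=4, e=0)
                -> return 1
              -> return 4
            -> return 16
          -> return 64
        -> return 256
      -> return 1024
    -> return 4096
  -> return 16384
-> return 65536

Final answer: 65536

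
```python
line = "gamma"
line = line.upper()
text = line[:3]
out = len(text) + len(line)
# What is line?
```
Trace:
  line='gamma'
  line='GAMMA'
  line='GAMMA', text='GAM'
  line='GAMMA', text='GAM', out=8

Final answer: 'GAMMA'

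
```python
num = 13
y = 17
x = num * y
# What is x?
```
Trace:
  num=13
  num=13, y=17
  num=13, y=17, x=221

Final answer: 221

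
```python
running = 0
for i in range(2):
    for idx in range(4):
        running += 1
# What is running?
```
Trace:
  running=0
  running=1, i=0, idx=0
  running=2, i=0, idx=1
  running=3, i=0, idx=2
  running=4, i=0, idx=3
  running=5, i=1, idx=0
  running=6, i=1, idx=1
  running=7, i=1, idx=2
  running=8, i=1, idx=3

Final answer: 8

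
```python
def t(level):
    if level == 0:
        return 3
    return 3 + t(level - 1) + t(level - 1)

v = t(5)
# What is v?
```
Call trace (a repeated sub-call is expanded the first time; later identical calls just restate its return value):
t(level=5)
  t(level=4)
    t(level=3)
      t(level=2)
        t(level=1)
          t(level=0)
          -> return 3
          t(level=0)
          -> return 3
        -> return 9
        t(level=1) -> return 9  (same call as traced above)
      -> return 21
      t(level=2) -> return 21  (same call as traced above)
    -> return 45
    t(level=3) -> return 45  (same call as traced above)
  -> return 93
  t(level=4) -> return 93  (same call as traced above)
-> return 189

Final answer: 189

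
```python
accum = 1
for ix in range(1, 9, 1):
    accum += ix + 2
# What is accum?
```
Trace:
  accum=1
  accum=4, ix=1
  accum=8, ix=2
  accum=13, ix=3
  accum=19, ix=4
  accum=26, ix=5
  accum=34, ix=6
  accum=43, ix=7
  accum=53, ix=8

Final answer: 53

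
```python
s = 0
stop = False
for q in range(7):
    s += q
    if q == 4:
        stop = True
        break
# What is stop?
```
Trace:
  s=0
  s=0, stop=False
  s=0, stop=False, q=0
  s=1, stop=False, q=1
  s=3, stop=False, q=2
  s=6, stop=False, q=3
  s=10, stop=True, q=4

Final answer: True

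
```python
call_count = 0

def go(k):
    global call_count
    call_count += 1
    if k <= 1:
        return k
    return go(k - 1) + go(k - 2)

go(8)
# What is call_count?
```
Call trace (a repeated sub-call is expanded the first time; later identical calls just restate its return value):
go(k=8)
  go(k=7)
    go(k=6)
      go(k=5)
        go(k=4)
          go(k=3)
            go(k=2)
              go(k=1)
              -> return 1
              go(k=0)
              -> return 0
            -> return 1
            go(k=1)
            -> return 1
          -> return 2
          go(k=2) -> return 1  (same call as traced above)
        -> return 3
        go(k=3) -> return 2  (same call as traced above)
      -> return 5
      go(k=4) -> return 3  (same call as traced above)
    -> return 8
    go(k=5) -> return 5  (same call as traced above)
  -> return 13
  go(k=6) -> return 8  (same call as traced above)
-> return 21

call_count is incremented once per call, so count the calls in each subtree. Let C(k) = number of calls made by go(k).
C(0) = C(1) = 1 (base case, no recursion); C(k) = 1 + C(k - 1) + C(k - 2) otherwise.
C(2) = 1 + C(1) + C(0) = 1 + 1 + 1 = 3
C(3) = 1 + C(2) + C(1) = 1 + 3 + 1 = 5
C(4) = 1 + C(3) + C(2) = 1 + 5 + 3 = 9
C(5) = 1 + C(4) + C(3) = 1 + 9 + 5 = 15
C(6) = 1 + C(5) + C(4) = 1 + 15 + 9 = 25
C(7) = 1 + C(6) + C(5) = 1 + 25 + 15 = 41
C(8) = 1 + C(7) + C(6) = 1 + 41 + 25 = 67
call_count = C(8) = 67

Final answer: 67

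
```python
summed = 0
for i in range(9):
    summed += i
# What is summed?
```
Trace:
  summed=0
  summed=0, i=0
  summed=1, i=1
  summed=3, i=2
  summed=6, i=3
  summed=10, i=4
  summed=15, i=5
  summed=21, i=6
  summed=28, i=7
  summed=36, i=8

Final answer: 36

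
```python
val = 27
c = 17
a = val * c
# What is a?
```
Trace:
  val=27
  val=27, c=17
  val=27, c=17, a=459

Final answer: 459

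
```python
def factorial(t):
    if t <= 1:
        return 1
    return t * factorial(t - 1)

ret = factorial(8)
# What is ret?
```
Call trace:
factorial(t=8)
  factorial(t=7)
    factorial(t=6)
      factorial(t=5)
        factorial(t=4)
          factorial(t=3)
            factorial(t=2)
              factorial(t=1)
              -> return 1
            -> return 2
          -> return 6
        -> return 24
      -> return 120
    -> return 720
  -> return 5040
-> return 40320

Final answer: 40320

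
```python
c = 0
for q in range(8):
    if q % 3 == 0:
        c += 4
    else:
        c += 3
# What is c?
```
Trace:
  c=0
  c=4, q=0
  c=7, q=1
  c=10, q=2
  c=14, q=3
  c=17, q=4
  c=20, q=5
  c=24, q=6
  c=27, q=7

Final answer: 27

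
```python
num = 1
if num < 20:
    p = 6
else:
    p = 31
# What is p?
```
Trace:
  num=1
  num=1, p=6

Final answer: 6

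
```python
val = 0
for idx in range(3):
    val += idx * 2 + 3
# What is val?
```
Trace:
  val=0
  val=3, idx=0
  val=8, idx=1
  val=15, idx=2

Final answer: 15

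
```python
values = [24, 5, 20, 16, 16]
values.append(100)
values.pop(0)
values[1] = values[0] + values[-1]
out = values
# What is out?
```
Trace:
  values=[24, 5, 20, 16, 16]
  values=[24, 5, 20, 16, 16, 100]
  values=[5, 20, 16, 16, 100]
  values=[5, 105, 16, 16, 100]
  values=[5, 105, 16, 16, 100], out=[5, 105, 16, 16, 100]

Final answer: [5, 105, 16, 16, 100]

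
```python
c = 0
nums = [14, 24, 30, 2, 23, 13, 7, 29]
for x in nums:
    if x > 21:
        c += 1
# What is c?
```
Trace:
  c=0
  c=0, x=14
  c=1, x=24
  c=2, x=30
  c=2, x=2
  c=3, x=23
  c=3, x=13
  c=3, x=7
  c=4, x=29

Final answer: 4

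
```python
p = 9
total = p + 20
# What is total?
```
Trace:
  p=9
  p=9, total=29

Final answer: 29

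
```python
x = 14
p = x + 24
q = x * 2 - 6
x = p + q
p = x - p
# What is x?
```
Trace:
  x=14
  x=14, p=38
  x=14, p=38, q=22
  x=60, p=38, q=22
  x=60, p=22, q=22

Final answer: 60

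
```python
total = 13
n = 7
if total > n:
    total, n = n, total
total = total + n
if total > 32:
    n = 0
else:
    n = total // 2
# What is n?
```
Trace:
  total=13
  total=13, n=7
  total=7, n=13
  total=20, n=13
  total=20, n=10

Final answer: 10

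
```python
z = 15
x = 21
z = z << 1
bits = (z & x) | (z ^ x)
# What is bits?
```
Trace:
  z=15
  z=15, x=21
  z=30, x=21
  z=30, x=21, bits=31

Final answer: 31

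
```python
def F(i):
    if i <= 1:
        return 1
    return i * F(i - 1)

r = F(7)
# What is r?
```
Call trace:
F(i=7)
  F(i=6)
    F(i=5)
      F(i=4)
        F(i=3)
          F(i=2)
            F(i=1)
            -> return 1
          -> return 2
        -> return 6
      -> return 24
    -> return 120
  -> return 720
-> return 5040

Final answer: 5040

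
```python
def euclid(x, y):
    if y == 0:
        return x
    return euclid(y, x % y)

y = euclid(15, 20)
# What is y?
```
Call trace:
euclid(x=15, y=20)
  euclid(x=20, y=15)
    euclid(x=15, y=5)
      euclid(x=5, y=0)
      -> return 5
    -> return 5
  -> return 5
-> return 5

Final answer: 5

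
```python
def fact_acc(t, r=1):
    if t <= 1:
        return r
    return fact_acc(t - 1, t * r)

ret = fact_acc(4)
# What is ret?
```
Call trace:
fact_acc(t=4, r=1)
  fact_acc(t=3, r=4)
    fact_acc(t=2, r=12)
      fact_acc(t=1, r=24)
      -> return 24
    -> return 24
  -> return 24
-> return 24

Final answer: 24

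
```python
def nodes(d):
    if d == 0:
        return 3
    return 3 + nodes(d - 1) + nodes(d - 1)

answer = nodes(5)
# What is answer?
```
Call trace (a repeated sub-call is expanded the first time; later identical calls just restate its return value):
nodes(d=5)
  nodes(d=4)
    nodes(d=3)
      nodes(d=2)
        nodes(d=1)
          nodes(d=0)
          -> return 3
          nodes(d=0)
          -> return 3
        -> return 9
        nodes(d=1) -> return 9  (same call as traced above)
      -> return 21
      nodes(d=2) -> return 21  (same call as traced above)
    -> return 45
    nodes(d=3) -> return 45  (same call as traced above)
  -> return 93
  nodes(d=4) -> return 93  (same call as traced above)
-> return 189

Final answer: 189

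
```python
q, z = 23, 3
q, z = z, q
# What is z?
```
Trace:
  q=23, z=3
  q=3, z=23

Final answer: 23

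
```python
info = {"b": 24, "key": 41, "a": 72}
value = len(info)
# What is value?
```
Trace:
  info={'b': 24, 'key': 41, 'a': 72}
  info={'b': 24, 'key': 41, 'a': 72}, value=3

Final answer: 3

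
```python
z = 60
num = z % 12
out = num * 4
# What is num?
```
Trace:
  z=60
  z=60, num=0
  z=60, num=0, out=0

Final answer: 0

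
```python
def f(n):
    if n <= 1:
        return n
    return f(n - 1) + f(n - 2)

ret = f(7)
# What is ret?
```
Call trace (a repeated sub-call is expanded the first time; later identical calls just restate its return value):
f(n=7)
  f(n=6)
    f(n=5)
      f(n=4)
        f(n=3)
          f(n=2)
            f(n=1)
            -> return 1
            f(n=0)
            -> return 0
          -> return 1
          f(n=1)
          -> return 1
        -> return 2
        f(n=2) -> return 1  (same call as traced above)
      -> return 3
      f(n=3) -> return 2  (same call as traced above)
    -> return 5
    f(n=4) -> return 3  (same call as traced above)
  -> return 8
  f(n=5) -> return 5  (same call as traced above)
-> return 13

Final answer: 13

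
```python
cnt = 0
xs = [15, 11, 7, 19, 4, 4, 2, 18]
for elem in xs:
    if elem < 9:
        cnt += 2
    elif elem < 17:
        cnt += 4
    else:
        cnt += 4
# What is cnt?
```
Trace:
  cnt=0
  cnt=4, elem=15
  cnt=8, elem=11
  cnt=10, elem=7
  cnt=14, elem=19
  cnt=16, elem=4
  cnt=18, elem=4
  cnt=20, elem=2
  cnt=24, elem=18

Final answer: 24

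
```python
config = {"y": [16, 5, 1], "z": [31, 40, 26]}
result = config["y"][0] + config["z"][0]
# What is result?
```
Trace:
  config={'y': [16, 5, 1], 'z': [31, 40, 26]}
  config={'y': [16, 5, 1], 'z': [31, 40, 26]}, result=47

Final answer: 47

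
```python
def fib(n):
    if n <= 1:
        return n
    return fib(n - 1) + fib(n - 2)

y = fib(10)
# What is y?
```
Call trace (a repeated sub-call is expanded the first time; later identical calls just restate its return value):
fib(n=10)
  fib(n=9)
    fib(n=8)
      fib(n=7)
        fib(n=6)
          fib(n=5)
            fib(n=4)
              fib(n=3)
                fib(n=2)
                  fib(n=1)
                  -> return 1
                  fib(n=0)
                  -> return 0
                -> return 1
                fib(n=1)
                -> return 1
              -> return 2
              fib(n=2) -> return 1  (same call as traced above)
            -> return 3
            fib(n=3) -> return 2  (same call as traced above)
          -> return 5
          fib(n=4) -> return 3  (same call as traced above)
        -> return 8
        fib(n=5) -> return 5  (same call as traced above)
      -> return 13
      fib(n=6) -> return 8  (same call as traced above)
    -> return 21
    fib(n=7) -> return 13  (same call as traced above)
  -> return 34
  fib(n=8) -> return 21  (same call as traced above)
-> return 55

Final answer: 55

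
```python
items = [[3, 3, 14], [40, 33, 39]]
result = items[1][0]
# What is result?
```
Trace:
  items=[[3, 3, 14], [40, 33, 39]]
  items=[[3, 3, 14], [40, 33, 39]], result=40

Final answer: 40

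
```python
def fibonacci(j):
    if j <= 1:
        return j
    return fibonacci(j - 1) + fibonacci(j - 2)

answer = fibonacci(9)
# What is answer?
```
Call trace (a repeated sub-call is expanded the first time; later identical calls just restate its return value):
fibonacci(j=9)
  fibonacci(j=8)
    fibonacci(j=7)
      fibonacci(j=6)
        fibonacci(j=5)
          fibonacci(j=4)
            fibonacci(j=3)
              fibonacci(j=2)
                fibonacci(j=1)
                -> return 1
                fibonacci(j=0)
                -> return 0
              -> return 1
              fibonacci(j=1)
              -> return 1
            -> return 2
            fibonacci(j=2) -> return 1  (same call as traced above)
          -> return 3
          fibonacci(j=3) -> return 2  (same call as traced above)
        -> return 5
        fibonacci(j=4) -> return 3  (same call as traced above)
      -> return 8
      fibonacci(j=5) -> return 5  (same call as traced above)
    -> return 13
    fibonacci(j=6) -> return 8  (same call as traced above)
  -> return 21
  fibonacci(j=7) -> return 13  (same call as traced above)
-> return 34

Final answer: 34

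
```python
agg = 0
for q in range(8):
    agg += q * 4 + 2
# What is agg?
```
Trace:
  agg=0
  agg=2, q=0
  agg=8, q=1
  agg=18, q=2
  agg=32, q=3
  agg=50, q=4
  agg=72, q=5
  agg=98, q=6
  agg=128, q=7

Final answer: 128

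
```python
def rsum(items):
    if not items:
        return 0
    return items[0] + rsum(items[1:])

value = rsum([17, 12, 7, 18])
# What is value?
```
Call trace:
rsum(items=[17, 12, 7, 18])
  rsum(items=[12, 7, 18])
    rsum(items=[7, 18])
      rsum(items=[18])
        rsum(items=[])
        -> return 0
      -> return 18
    -> return 25
  -> return 37
-> return 54

Final answer: 54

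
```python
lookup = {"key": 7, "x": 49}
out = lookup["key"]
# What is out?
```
Trace:
  lookup={'key': 7, 'x': 49}
  lookup={'key': 7, 'x': 49}, out=7

Final answer: 7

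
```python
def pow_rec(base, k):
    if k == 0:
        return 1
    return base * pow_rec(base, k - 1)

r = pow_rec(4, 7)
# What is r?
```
Call trace:
pow_rec(base=4, k=7)
  pow_rec(base=4, k=6)
    pow_rec(base=4, k=5)
      pow_rec(base=4, k=4)
        pow_rec(base=4, k=3)
          pow_rec(base=4, k=2)
            pow_rec(base=4, k=1)
              pow_rec(base=4, k=0)
              -> return 1
            -> return 4
          -> return 16
        -> return 64
      -> return 256
    -> return 1024
  -> return 4096
-> return 16384

Final answer: 16384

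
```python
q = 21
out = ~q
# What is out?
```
Trace:
  q=21
  q=21, out=-22

Final answer: -22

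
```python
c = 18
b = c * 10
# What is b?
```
Trace:
  c=18
  c=18, b=180

Final answer: 180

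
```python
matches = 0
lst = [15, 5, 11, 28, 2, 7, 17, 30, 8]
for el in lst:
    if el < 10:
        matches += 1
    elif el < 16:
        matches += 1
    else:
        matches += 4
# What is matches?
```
Trace:
  matches=0
  matches=1, el=15
  matches=2, el=5
  matches=3, el=11
  matches=7, el=28
  matches=8, el=2
  matches=9, el=7
  matches=13, el=17
  matches=17, el=30
  matches=18, el=8

Final answer: 18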